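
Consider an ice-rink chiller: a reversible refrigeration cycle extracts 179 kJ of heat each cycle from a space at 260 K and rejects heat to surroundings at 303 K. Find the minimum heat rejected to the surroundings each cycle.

For a reversible cycle Q_H/Q_C = T_H/T_C, so Q_H = Q_C·T_H/T_C = 179 × 303.00/260.00 = 209 kJ.

Q_H ≈ 209 kJ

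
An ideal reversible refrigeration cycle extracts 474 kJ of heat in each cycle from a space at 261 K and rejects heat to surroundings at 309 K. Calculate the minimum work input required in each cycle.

Carnot COP: COP_R = T_C/(T_H − T_C) = 261.00/48.00 = 5.4375.
W = Q_C/COP_R = 474/5.4375 = 87.17 kJ.

W_in ≈ 87.17 kJ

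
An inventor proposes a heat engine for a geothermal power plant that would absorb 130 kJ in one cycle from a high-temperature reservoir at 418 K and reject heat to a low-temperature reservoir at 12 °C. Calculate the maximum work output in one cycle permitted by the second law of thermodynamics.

T_C = 12 °C → 12 + 273.15 = 285.15 K.
No engine can exceed the Carnot limit: η_max = 1 − T_C/T_H = 1 − 285.15/418.00 = 0.3178.
W_max = η_max · Q_H = 0.3178 × 130 = 41.3 kJ.

W_max ≈ 41.3 kJ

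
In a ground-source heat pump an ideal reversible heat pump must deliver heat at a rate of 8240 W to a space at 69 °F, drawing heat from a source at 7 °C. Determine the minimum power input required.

T_H = 69 °F → (69 − 32) × 5/9 = 20.56 °C = 293.71 K.
T_C = 7 °C → 7 + 273.15 = 280.15 K.
For a reversible heat pump, COP_HP = T_H/(T_H − T_C) = 293.71/13.56 = 21.6668.
W = Q_H/COP_HP = 8240/21.6668 = 380.3 W.

Ẇ_in ≈ 380.3 W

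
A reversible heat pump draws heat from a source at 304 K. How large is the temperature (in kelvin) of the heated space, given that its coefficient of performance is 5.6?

T_H ≈ 370.1 K

COP_HP = T_H/(T_H − T_C) ⇒ T_H = T_C·COP_HP/(COP_HP − 1) = 304.00 × 5.6/(5.6 − 1) = 370.1 K.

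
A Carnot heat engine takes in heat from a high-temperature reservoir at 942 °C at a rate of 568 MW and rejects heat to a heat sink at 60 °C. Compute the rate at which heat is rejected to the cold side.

Q̇_C ≈ 156 MW

T_H = 942 °C → 942 + 273.15 = 1215.15 K.
T_C = 60 °C → 60 + 273.15 = 333.15 K.
η_rev = 1 − T_C/T_H = 1 − 333.15/1215.15 = 0.7258.
For a reversible cycle Q_C/Q_H = T_C/T_H, so Q_C = 568 × 333.15/1215.15 = 156 MW.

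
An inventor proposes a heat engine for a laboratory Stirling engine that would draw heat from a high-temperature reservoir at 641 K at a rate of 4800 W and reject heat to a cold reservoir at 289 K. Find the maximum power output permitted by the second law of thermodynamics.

The second-law ceiling is the Carnot efficiency, η_max = 1 − T_C/T_H = 1 − 289.00/641.00 = 0.5491.
W_max = η_max · Q_H = 0.5491 × 4800 = 2636 W.

Ẇ_max ≈ 2636 W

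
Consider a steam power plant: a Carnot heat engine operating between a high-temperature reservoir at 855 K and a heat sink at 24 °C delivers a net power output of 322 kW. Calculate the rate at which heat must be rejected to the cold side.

T_C = 24 °C → 24 + 273.15 = 297.15 K.
The Carnot efficiency is η = 1 − T_C/T_H = 1 − 297.15/855.00 = 0.6525.
Since Q_C/Q_H = T_C/T_H and Q_H = W/η, Q_C = W·T_C/(T_H − T_C) = 322 × 297.15/557.85 = 172 kW.

Q̇_C ≈ 172 kW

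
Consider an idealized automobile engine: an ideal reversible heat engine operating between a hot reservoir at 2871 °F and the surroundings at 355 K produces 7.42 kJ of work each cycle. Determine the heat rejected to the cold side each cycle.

T_H = 2871 °F → (2871 − 32) × 5/9 = 1577.22 °C = 1850.37 K.
Since the cycle is reversible, η = 1 − T_C/T_H = 1 − 355.00/1850.37 = 0.8081.
Since Q_C/Q_H = T_C/T_H and Q_H = W/η, Q_C = W·T_C/(T_H − T_C) = 7.42 × 355.00/1495.37 = 1.76 kJ.

Q_C ≈ 1.76 kJ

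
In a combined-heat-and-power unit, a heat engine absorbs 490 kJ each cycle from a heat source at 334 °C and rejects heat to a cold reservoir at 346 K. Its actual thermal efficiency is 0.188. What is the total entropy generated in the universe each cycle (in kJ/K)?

ΔS_univ ≈ 0.343 kJ/K

T_H = 334 °C → 334 + 273.15 = 607.15 K.
W = η·Q_H = 0.188 × 490 = 92.12 kJ, so Q_C = Q_H − W = 397.9 kJ.
Reservoir entropy changes: ΔS_H = −Q_H/T_H = −490/607.15 = -0.8070 kJ/K and ΔS_C = +Q_C/T_C = 397.9/346.00 = 1.150 kJ/K.
ΔS_univ = −Q_H/T_H + Q_C/T_C = 0.343 kJ/K (> 0, since η = 0.188 < η_Carnot = 0.430).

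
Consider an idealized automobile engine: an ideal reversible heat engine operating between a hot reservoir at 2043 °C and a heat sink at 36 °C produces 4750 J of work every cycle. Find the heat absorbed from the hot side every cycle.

T_H = 2043 °C → 2043 + 273.15 = 2316.15 K.
T_C = 36 °C → 36 + 273.15 = 309.15 K.
Since the cycle is reversible, η = 1 − T_C/T_H = 1 − 309.15/2316.15 = 0.8665.
Q_H = W/η = 4750/0.8665 = 5480 J.

Q_H ≈ 5480 J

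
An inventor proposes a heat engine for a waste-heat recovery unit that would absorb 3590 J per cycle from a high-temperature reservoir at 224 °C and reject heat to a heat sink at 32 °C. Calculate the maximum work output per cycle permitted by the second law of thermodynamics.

W_max ≈ 1386 J

T_H = 224 °C → 224 + 273.15 = 497.15 K.
T_C = 32 °C → 32 + 273.15 = 305.15 K.
No engine can exceed the Carnot limit: η_max = 1 − T_C/T_H = 1 − 305.15/497.15 = 0.3862.
W_max = η_max · Q_H = 0.3862 × 3590 = 1386 J.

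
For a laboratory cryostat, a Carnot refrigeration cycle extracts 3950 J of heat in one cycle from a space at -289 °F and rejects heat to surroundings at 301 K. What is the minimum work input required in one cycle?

W_in ≈ 8590 J

T_C = -289 °F → (-289 − 32) × 5/9 = -178.33 °C = 94.82 K.
The reversible coefficient of performance is COP_R = T_C/(T_H − T_C) = 94.82/206.18 = 0.4599.
W = Q_C/COP_R = 3950/0.4599 = 8590 J.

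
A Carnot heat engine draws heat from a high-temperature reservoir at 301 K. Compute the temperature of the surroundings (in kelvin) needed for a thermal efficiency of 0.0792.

T_C ≈ 277 K

From η = 1 − T_C/T_H, T_C = T_H·(1 − η) = 301.00 × (1 − 0.0792) = 277 K.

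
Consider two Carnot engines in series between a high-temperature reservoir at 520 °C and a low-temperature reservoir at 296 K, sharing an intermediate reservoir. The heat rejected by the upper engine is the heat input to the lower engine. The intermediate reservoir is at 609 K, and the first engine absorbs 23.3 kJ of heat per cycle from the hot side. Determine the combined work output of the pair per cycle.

T_H = 520 °C → 520 + 273.15 = 793.15 K.
Two reversible stages in series are equivalent to a single Carnot engine between T_H and T_C, so η_total = 1 − T_C/T_H = 1 − 296.00/793.15 = 0.6268.
W_total = η_total · Q_H = 0.6268 × 23.3 = 14.6 kJ.

W_total ≈ 14.6 kJ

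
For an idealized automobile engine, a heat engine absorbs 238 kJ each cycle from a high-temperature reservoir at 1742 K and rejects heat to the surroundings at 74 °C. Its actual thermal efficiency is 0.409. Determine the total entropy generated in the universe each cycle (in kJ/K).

T_C = 74 °C → 74 + 273.15 = 347.15 K.
W = η·Q_H = 0.409 × 238 = 97.34 kJ, so Q_C = Q_H − W = 140.7 kJ.
The hot reservoir loses entropy Q_H/T_H = 238/1742.00 = 0.1366 kJ/K; the cold reservoir gains Q_C/T_C = 140.7/347.15 = 0.4052 kJ/K.
ΔS_univ = −Q_H/T_H + Q_C/T_C = 0.269 kJ/K (> 0, since η = 0.409 < η_Carnot = 0.801).

ΔS_univ ≈ 0.269 kJ/K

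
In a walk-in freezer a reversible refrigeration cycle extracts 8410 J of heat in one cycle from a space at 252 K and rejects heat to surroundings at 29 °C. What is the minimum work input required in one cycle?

T_H = 29 °C → 29 + 273.15 = 302.15 K.
For a reversible refrigerator, COP_R = T_C/(T_H − T_C) = 252.00/50.15 = 5.0249.
W = Q_C/COP_R = 8410/5.0249 = 1670 J.

W_in ≈ 1670 J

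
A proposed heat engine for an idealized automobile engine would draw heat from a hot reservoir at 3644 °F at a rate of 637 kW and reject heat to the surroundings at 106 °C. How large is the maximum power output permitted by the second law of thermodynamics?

Ẇ_max ≈ 531.1 kW

T_H = 3644 °F → (3644 − 32) × 5/9 = 2006.67 °C = 2279.82 K.
T_C = 106 °C → 106 + 273.15 = 379.15 K.
The second-law ceiling is the Carnot efficiency, η_max = 1 − T_C/T_H = 1 − 379.15/2279.82 = 0.8337.
W_max = η_max · Q_H = 0.8337 × 637 = 531.1 kW.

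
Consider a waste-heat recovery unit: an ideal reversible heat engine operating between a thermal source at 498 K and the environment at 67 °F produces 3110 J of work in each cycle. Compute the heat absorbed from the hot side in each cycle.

T_C = 67 °F → (67 − 32) × 5/9 = 19.44 °C = 292.59 K.
The Carnot efficiency is η = 1 − T_C/T_H = 1 − 292.59/498.00 = 0.4125.
Q_H = W/η = 3110/0.4125 = 7540 J.

Q_H ≈ 7540 J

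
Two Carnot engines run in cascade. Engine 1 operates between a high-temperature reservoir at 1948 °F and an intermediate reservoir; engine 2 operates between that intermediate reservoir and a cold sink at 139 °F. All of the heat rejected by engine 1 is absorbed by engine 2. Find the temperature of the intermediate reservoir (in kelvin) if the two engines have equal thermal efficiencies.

T_H = 1948 °F → (1948 − 32) × 5/9 = 1064.44 °C = 1337.59 K.
T_C = 139 °F → (139 − 32) × 5/9 = 59.44 °C = 332.59 K.
Equal efficiencies require 1 − T_m/T_H = 1 − T_C/T_m, i.e. T_m/T_H = T_C/T_m, so T_m = √(T_H·T_C) = √(1337.59 × 332.59) = 667.0 K.

T_m ≈ 667.0 K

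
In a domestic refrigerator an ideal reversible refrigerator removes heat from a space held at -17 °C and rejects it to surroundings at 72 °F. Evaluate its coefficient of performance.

COP_R ≈ 6.53

T_H = 72 °F → (72 − 32) × 5/9 = 22.22 °C = 295.37 K.
T_C = -17 °C → -17 + 273.15 = 256.15 K.
COP_R = T_C/(T_H − T_C) = 256.15/(295.37 − 256.15) = 6.53.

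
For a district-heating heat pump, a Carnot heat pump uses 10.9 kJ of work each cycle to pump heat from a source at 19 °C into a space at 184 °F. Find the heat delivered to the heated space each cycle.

Q_H ≈ 59.6 kJ

T_H = 184 °F → (184 − 32) × 5/9 = 84.44 °C = 357.59 K.
T_C = 19 °C → 19 + 273.15 = 292.15 K.
COP_HP = T_H/(T_H − T_C) = 357.59/65.44 = 5.4641.
Q_H = COP_HP · W = 5.4641 × 10.9 = 59.6 kJ.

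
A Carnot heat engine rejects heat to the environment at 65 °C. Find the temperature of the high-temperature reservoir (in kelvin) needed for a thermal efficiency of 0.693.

T_C = 65 °C → 65 + 273.15 = 338.15 K.
From η = 1 − T_C/T_H, solving for T_H gives T_H = T_C/(1 − η) = 338.15/(1 − 0.693) = 1100 K.

T_H ≈ 1100 K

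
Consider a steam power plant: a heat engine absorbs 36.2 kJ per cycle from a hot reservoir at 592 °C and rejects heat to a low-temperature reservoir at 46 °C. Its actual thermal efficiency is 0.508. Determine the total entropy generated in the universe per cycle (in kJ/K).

ΔS_univ ≈ 0.0140 kJ/K

T_H = 592 °C → 592 + 273.15 = 865.15 K.
T_C = 46 °C → 46 + 273.15 = 319.15 K.
W = η·Q_H = 0.508 × 36.2 = 18.39 kJ, so Q_C = Q_H − W = 17.81 kJ.
Reservoir entropy changes: ΔS_H = −Q_H/T_H = −36.2/865.15 = -0.04184 kJ/K and ΔS_C = +Q_C/T_C = 17.81/319.15 = 0.05581 kJ/K.
ΔS_univ = −Q_H/T_H + Q_C/T_C = 0.0140 kJ/K (> 0, since η = 0.508 < η_Carnot = 0.631).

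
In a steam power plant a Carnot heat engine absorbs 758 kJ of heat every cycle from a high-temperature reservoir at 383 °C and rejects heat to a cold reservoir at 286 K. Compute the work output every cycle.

W ≈ 428 kJ

T_H = 383 °C → 383 + 273.15 = 656.15 K.
The Carnot efficiency is η = 1 − T_C/T_H = 1 − 286.00/656.15 = 0.5641.
W = η·Q_H = 0.5641 × 758 = 428 kJ.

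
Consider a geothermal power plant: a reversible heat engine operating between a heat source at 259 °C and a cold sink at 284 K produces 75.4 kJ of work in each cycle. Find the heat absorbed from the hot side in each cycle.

Q_H ≈ 162 kJ

T_H = 259 °C → 259 + 273.15 = 532.15 K.
Since the cycle is reversible, η = 1 − T_C/T_H = 1 − 284.00/532.15 = 0.4663.
Q_H = W/η = 75.4/0.4663 = 162 kJ.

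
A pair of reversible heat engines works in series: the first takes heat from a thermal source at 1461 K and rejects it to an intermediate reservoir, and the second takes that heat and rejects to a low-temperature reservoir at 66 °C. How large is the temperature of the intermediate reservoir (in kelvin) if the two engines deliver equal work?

T_C = 66 °C → 66 + 273.15 = 339.15 K.
For reversible stages Q_m = Q_H·(T_m/T_H). Setting W₁ = Q_H(1 − T_m/T_H) equal to W₂ = Q_m(1 − T_C/T_m) = Q_H·(T_m − T_C)/T_H gives T_H − T_m = T_m − T_C, so T_m = (T_H + T_C)/2 = (1461.00 + 339.15)/2 = 900 K.

T_m ≈ 900 K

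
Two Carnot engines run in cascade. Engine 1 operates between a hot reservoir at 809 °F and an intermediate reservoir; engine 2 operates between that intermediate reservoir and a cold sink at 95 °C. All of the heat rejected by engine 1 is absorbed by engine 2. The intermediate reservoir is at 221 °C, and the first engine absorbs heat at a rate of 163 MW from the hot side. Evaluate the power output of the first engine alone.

T_H = 809 °F → (809 − 32) × 5/9 = 431.67 °C = 704.82 K.
T_C = 95 °C → 95 + 273.15 = 368.15 K.
T_m = 221 °C → 221 + 273.15 = 494.15 K.
First-stage efficiency η₁ = 1 − T_m/T_H = 1 − 494.15/704.82 = 0.2989.
W₁ = η₁·Q_H = 0.2989 × 163 = 48.7 MW.

Ẇ₁ ≈ 48.7 MW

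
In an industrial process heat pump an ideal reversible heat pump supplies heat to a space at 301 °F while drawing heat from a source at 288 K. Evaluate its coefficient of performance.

COP_HP ≈ 3.14

T_H = 301 °F → (301 − 32) × 5/9 = 149.44 °C = 422.59 K.
For a reversible heat pump, COP_HP = T_H/(T_H − T_C) = 422.59/(422.59 − 288.00) = 3.14.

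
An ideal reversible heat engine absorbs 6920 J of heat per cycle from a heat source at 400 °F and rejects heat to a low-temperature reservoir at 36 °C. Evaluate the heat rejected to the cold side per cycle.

Q_C ≈ 4480 J

T_H = 400 °F → (400 − 32) × 5/9 = 204.44 °C = 477.59 K.
T_C = 36 °C → 36 + 273.15 = 309.15 K.
For a reversible engine, η = 1 − T_C/T_H = 1 − 309.15/477.59 = 0.3527.
For a reversible cycle Q_C/Q_H = T_C/T_H, so Q_C = 6920 × 309.15/477.59 = 4480 J.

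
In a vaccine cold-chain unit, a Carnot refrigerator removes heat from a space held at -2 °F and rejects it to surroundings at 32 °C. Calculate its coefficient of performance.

COP_R ≈ 4.996

T_H = 32 °C → 32 + 273.15 = 305.15 K.
T_C = -2 °F → (-2 − 32) × 5/9 = -18.89 °C = 254.26 K.
COP_R = T_C/(T_H − T_C) = 254.26/(305.15 − 254.26) = 4.996.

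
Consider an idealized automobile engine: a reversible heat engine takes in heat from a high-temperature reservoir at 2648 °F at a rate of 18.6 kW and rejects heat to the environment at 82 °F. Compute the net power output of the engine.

T_H = 2648 °F → (2648 − 32) × 5/9 = 1453.33 °C = 1726.48 K.
T_C = 82 °F → (82 − 32) × 5/9 = 27.78 °C = 300.93 K.
Carnot efficiency: η = 1 − T_C/T_H = 1 − 300.93/1726.48 = 0.8257.
W = η·Q_H = 0.8257 × 18.6 = 15.4 kW.

Ẇ ≈ 15.4 kW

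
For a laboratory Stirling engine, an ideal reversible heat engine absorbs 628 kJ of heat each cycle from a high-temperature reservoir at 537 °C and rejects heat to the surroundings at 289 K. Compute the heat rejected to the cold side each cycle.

T_H = 537 °C → 537 + 273.15 = 810.15 K.
For a reversible engine, η = 1 − T_C/T_H = 1 − 289.00/810.15 = 0.6433.
For a reversible cycle Q_C/Q_H = T_C/T_H, so Q_C = 628 × 289.00/810.15 = 224.0 kJ.

Q_C ≈ 224.0 kJ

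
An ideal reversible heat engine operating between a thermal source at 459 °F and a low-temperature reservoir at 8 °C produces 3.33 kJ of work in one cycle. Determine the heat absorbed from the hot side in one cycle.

T_H = 459 °F → (459 − 32) × 5/9 = 237.22 °C = 510.37 K.
T_C = 8 °C → 8 + 273.15 = 281.15 K.
Carnot efficiency: η = 1 − T_C/T_H = 1 − 281.15/510.37 = 0.4491.
Q_H = W/η = 3.33/0.4491 = 7.41 kJ.

Q_H ≈ 7.41 kJ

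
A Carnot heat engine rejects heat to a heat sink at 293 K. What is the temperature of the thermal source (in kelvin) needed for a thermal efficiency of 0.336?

T_H ≈ 441 K

From η = 1 − T_C/T_H, solving for T_H gives T_H = T_C/(1 − η) = 293.00/(1 − 0.336) = 441 K.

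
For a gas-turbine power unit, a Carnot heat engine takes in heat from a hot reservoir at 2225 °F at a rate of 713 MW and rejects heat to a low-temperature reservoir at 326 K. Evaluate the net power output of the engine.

T_H = 2225 °F → (2225 − 32) × 5/9 = 1218.33 °C = 1491.48 K.
Carnot efficiency: η = 1 − T_C/T_H = 1 − 326.00/1491.48 = 0.7814.
W = η·Q_H = 0.7814 × 713 = 557 MW.

Ẇ ≈ 557 MW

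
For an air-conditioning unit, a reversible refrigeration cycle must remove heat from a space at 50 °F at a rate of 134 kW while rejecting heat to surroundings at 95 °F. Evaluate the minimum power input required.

T_H = 95 °F → (95 − 32) × 5/9 = 35.00 °C = 308.15 K.
T_C = 50 °F → (50 − 32) × 5/9 = 10.00 °C = 283.15 K.
The reversible coefficient of performance is COP_R = T_C/(T_H − T_C) = 283.15/25.00 = 11.3260.
W = Q_C/COP_R = 134/11.3260 = 11.83 kW.

Ẇ_in ≈ 11.83 kW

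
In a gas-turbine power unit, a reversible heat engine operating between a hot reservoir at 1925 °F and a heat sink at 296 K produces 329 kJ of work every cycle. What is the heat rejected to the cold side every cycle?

T_H = 1925 °F → (1925 − 32) × 5/9 = 1051.67 °C = 1324.82 K.
η_rev = 1 − T_C/T_H = 1 − 296.00/1324.82 = 0.7766.
Since Q_C/Q_H = T_C/T_H and Q_H = W/η, Q_C = W·T_C/(T_H − T_C) = 329 × 296.00/1028.82 = 94.66 kJ.

Q_C ≈ 94.66 kJ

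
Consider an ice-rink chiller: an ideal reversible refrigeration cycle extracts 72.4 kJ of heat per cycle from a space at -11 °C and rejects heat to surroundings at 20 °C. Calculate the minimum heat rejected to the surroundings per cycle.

T_H = 20 °C → 20 + 273.15 = 293.15 K.
T_C = -11 °C → -11 + 273.15 = 262.15 K.
For a reversible cycle Q_H/Q_C = T_H/T_C, so Q_H = Q_C·T_H/T_C = 72.4 × 293.15/262.15 = 80.96 kJ.

Q_H ≈ 80.96 kJ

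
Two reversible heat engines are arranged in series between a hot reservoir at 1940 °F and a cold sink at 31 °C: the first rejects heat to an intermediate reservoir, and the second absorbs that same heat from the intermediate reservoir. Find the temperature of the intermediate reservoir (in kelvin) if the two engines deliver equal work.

T_m ≈ 818.7 K

T_H = 1940 °F → (1940 − 32) × 5/9 = 1060.00 °C = 1333.15 K.
T_C = 31 °C → 31 + 273.15 = 304.15 K.
For reversible stages Q_m = Q_H·(T_m/T_H). Setting W₁ = Q_H(1 − T_m/T_H) equal to W₂ = Q_m(1 − T_C/T_m) = Q_H·(T_m − T_C)/T_H gives T_H − T_m = T_m − T_C, so T_m = (T_H + T_C)/2 = (1333.15 + 304.15)/2 = 818.7 K.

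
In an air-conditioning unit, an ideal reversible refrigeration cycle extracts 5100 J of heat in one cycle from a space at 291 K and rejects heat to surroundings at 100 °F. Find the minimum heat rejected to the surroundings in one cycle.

Q_H ≈ 5450 J

T_H = 100 °F → (100 − 32) × 5/9 = 37.78 °C = 310.93 K.
For a reversible cycle Q_H/Q_C = T_H/T_C, so Q_H = Q_C·T_H/T_C = 5100 × 310.93/291.00 = 5450 J.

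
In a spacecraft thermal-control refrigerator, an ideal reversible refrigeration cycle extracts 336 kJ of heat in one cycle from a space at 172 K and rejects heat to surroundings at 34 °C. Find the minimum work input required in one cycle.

T_H = 34 °C → 34 + 273.15 = 307.15 K.
For a reversible refrigerator, COP_R = T_C/(T_H − T_C) = 172.00/135.15 = 1.2727.
W = Q_C/COP_R = 336/1.2727 = 264.0 kJ.

W_in ≈ 264.0 kJ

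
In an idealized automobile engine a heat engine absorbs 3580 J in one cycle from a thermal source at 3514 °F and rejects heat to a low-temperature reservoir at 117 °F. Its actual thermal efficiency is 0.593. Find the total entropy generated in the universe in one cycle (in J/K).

T_H = 3514 °F → (3514 − 32) × 5/9 = 1934.44 °C = 2207.59 K.
T_C = 117 °F → (117 − 32) × 5/9 = 47.22 °C = 320.37 K.
W = η·Q_H = 0.593 × 3580 = 2123 J, so Q_C = Q_H − W = 1457 J.
Reservoir entropy changes: ΔS_H = −Q_H/T_H = −3580/2207.59 = -1.622 J/K and ΔS_C = +Q_C/T_C = 1457/320.37 = 4.548 J/K.
ΔS_univ = −Q_H/T_H + Q_C/T_C = 2.926 J/K (> 0, since η = 0.593 < η_Carnot = 0.855).

ΔS_univ ≈ 2.926 J/K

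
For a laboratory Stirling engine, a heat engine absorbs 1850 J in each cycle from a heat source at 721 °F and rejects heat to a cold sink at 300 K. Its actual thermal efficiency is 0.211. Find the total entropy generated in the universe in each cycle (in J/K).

ΔS_univ ≈ 2.045 J/K

T_H = 721 °F → (721 − 32) × 5/9 = 382.78 °C = 655.93 K.
W = η·Q_H = 0.211 × 1850 = 390.3 J, so Q_C = Q_H − W = 1460 J.
Entropy balance on the reservoirs: −Q_H/T_H = -2.820 J/K, +Q_C/T_C = 4.865 J/K.
ΔS_univ = −Q_H/T_H + Q_C/T_C = 2.045 J/K (> 0, since η = 0.211 < η_Carnot = 0.543).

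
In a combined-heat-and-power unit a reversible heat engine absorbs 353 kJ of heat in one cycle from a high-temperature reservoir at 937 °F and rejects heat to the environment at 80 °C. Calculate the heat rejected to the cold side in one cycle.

T_H = 937 °F → (937 − 32) × 5/9 = 502.78 °C = 775.93 K.
T_C = 80 °C → 80 + 273.15 = 353.15 K.
η_rev = 1 − T_C/T_H = 1 − 353.15/775.93 = 0.5449.
For a reversible cycle Q_C/Q_H = T_C/T_H, so Q_C = 353 × 353.15/775.93 = 161 kJ.

Q_C ≈ 161 kJ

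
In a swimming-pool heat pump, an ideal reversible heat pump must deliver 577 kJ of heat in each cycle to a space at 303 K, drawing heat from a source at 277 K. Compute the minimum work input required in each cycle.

W_in ≈ 49.51 kJ

COP_HP = T_H/(T_H − T_C) = 303.00/26.00 = 11.6538.
W = Q_H/COP_HP = 577/11.6538 = 49.51 kJ.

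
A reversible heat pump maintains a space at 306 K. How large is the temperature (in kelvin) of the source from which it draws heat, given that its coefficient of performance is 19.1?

COP_HP = T_H/(T_H − T_C) ⇒ T_C = T_H·(COP_HP − 1)/COP_HP = 306.00 × (19.1 − 1)/19.1 = 290.0 K.

T_C ≈ 290.0 K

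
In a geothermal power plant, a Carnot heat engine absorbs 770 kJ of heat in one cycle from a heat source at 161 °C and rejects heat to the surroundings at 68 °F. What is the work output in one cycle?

W ≈ 250.1 kJ

T_H = 161 °C → 161 + 273.15 = 434.15 K.
T_C = 68 °F → (68 − 32) × 5/9 = 20.00 °C = 293.15 K.
Carnot efficiency: η = 1 − T_C/T_H = 1 − 293.15/434.15 = 0.3248.
W = η·Q_H = 0.3248 × 770 = 250.1 kJ.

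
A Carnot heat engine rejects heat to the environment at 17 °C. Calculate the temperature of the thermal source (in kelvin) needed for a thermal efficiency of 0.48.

T_H ≈ 558 K

T_C = 17 °C → 17 + 273.15 = 290.15 K.
From η = 1 − T_C/T_H, solving for T_H gives T_H = T_C/(1 − η) = 290.15/(1 − 0.48) = 558 K.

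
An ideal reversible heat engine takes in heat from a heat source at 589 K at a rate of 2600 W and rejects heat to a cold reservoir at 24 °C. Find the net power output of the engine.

Ẇ ≈ 1290 W

T_C = 24 °C → 24 + 273.15 = 297.15 K.
The Carnot efficiency is η = 1 − T_C/T_H = 1 − 297.15/589.00 = 0.4955.
W = η·Q_H = 0.4955 × 2600 = 1290 W.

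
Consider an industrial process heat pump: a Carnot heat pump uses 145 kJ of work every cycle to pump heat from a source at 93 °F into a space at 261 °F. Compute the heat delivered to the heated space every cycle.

Q_H ≈ 622.0 kJ

T_H = 261 °F → (261 − 32) × 5/9 = 127.22 °C = 400.37 K.
T_C = 93 °F → (93 − 32) × 5/9 = 33.89 °C = 307.04 K.
COP_HP = T_H/(T_H − T_C) = 400.37/93.33 = 4.2897.
Q_H = COP_HP · W = 4.2897 × 145 = 622.0 kJ.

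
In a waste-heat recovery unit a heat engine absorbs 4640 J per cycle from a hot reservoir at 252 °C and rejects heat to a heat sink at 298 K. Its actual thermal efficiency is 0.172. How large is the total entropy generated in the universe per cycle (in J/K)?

ΔS_univ ≈ 4.06 J/K

T_H = 252 °C → 252 + 273.15 = 525.15 K.
W = η·Q_H = 0.172 × 4640 = 798.1 J, so Q_C = Q_H − W = 3842 J.
Reservoir entropy changes: ΔS_H = −Q_H/T_H = −4640/525.15 = -8.836 J/K and ΔS_C = +Q_C/T_C = 3842/298.00 = 12.89 J/K.
ΔS_univ = −Q_H/T_H + Q_C/T_C = 4.06 J/K (> 0, since η = 0.172 < η_Carnot = 0.433).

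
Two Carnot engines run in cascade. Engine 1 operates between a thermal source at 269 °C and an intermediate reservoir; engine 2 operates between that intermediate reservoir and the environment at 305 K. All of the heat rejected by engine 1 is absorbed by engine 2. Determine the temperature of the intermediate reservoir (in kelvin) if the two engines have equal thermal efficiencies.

T_H = 269 °C → 269 + 273.15 = 542.15 K.
Equal efficiencies require 1 − T_m/T_H = 1 − T_C/T_m, i.e. T_m/T_H = T_C/T_m, so T_m = √(T_H·T_C) = √(542.15 × 305.00) = 407 K.

T_m ≈ 407 K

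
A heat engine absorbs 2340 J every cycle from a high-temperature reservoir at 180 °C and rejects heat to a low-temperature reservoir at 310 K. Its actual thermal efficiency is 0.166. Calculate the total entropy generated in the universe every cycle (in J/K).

T_H = 180 °C → 180 + 273.15 = 453.15 K.
W = η·Q_H = 0.166 × 2340 = 388.4 J, so Q_C = Q_H − W = 1952 J.
The hot reservoir loses entropy Q_H/T_H = 2340/453.15 = 5.164 J/K; the cold reservoir gains Q_C/T_C = 1952/310.00 = 6.295 J/K.
ΔS_univ = −Q_H/T_H + Q_C/T_C = 1.13 J/K (> 0, since η = 0.166 < η_Carnot = 0.316).

ΔS_univ ≈ 1.13 J/K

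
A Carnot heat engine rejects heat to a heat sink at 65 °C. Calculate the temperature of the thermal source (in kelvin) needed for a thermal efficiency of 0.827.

T_H ≈ 1955 K

T_C = 65 °C → 65 + 273.15 = 338.15 K.
From η = 1 − T_C/T_H, solving for T_H gives T_H = T_C/(1 − η) = 338.15/(1 − 0.827) = 1955 K.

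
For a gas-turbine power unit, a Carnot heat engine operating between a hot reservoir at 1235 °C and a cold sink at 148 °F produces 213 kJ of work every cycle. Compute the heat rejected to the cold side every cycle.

T_H = 1235 °C → 1235 + 273.15 = 1508.15 K.
T_C = 148 °F → (148 − 32) × 5/9 = 64.44 °C = 337.59 K.
Carnot efficiency: η = 1 − T_C/T_H = 1 − 337.59/1508.15 = 0.7762.
Since Q_C/Q_H = T_C/T_H and Q_H = W/η, Q_C = W·T_C/(T_H − T_C) = 213 × 337.59/1170.56 = 61.4 kJ.

Q_C ≈ 61.4 kJ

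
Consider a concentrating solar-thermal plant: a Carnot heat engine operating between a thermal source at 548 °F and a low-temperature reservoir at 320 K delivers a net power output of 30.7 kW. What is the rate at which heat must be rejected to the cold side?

T_H = 548 °F → (548 − 32) × 5/9 = 286.67 °C = 559.82 K.
Carnot efficiency: η = 1 − T_C/T_H = 1 − 320.00/559.82 = 0.4284.
Since Q_C/Q_H = T_C/T_H and Q_H = W/η, Q_C = W·T_C/(T_H − T_C) = 30.7 × 320.00/239.82 = 40.96 kW.

Q̇_C ≈ 40.96 kW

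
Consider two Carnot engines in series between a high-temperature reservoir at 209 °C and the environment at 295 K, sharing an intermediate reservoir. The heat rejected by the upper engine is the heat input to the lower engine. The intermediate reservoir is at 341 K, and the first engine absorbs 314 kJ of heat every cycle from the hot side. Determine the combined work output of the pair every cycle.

W_total ≈ 122 kJ

T_H = 209 °C → 209 + 273.15 = 482.15 K.
Two reversible stages in series are equivalent to a single Carnot engine between T_H and T_C, so η_total = 1 − T_C/T_H = 1 − 295.00/482.15 = 0.3882.
W_total = η_total · Q_H = 0.3882 × 314 = 122 kJ.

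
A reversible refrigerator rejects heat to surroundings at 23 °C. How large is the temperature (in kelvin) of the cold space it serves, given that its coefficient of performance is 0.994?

T_H = 23 °C → 23 + 273.15 = 296.15 K.
COP_R = T_C/(T_H − T_C) ⇒ T_C = T_H·COP_R/(1 + COP_R) = 296.15 × 0.994/(1 + 0.994) = 148 K.

T_C ≈ 148 K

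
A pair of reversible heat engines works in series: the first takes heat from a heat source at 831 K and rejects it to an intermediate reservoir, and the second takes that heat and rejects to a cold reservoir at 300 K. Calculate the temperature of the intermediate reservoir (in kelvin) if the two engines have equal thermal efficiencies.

Equal efficiencies require 1 − T_m/T_H = 1 − T_C/T_m, i.e. T_m/T_H = T_C/T_m, so T_m = √(T_H·T_C) = √(831.00 × 300.00) = 499 K.

T_m ≈ 499 K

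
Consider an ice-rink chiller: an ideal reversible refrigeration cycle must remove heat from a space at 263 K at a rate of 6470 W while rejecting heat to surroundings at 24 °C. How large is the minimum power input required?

Ẇ_in ≈ 840.1 W

T_H = 24 °C → 24 + 273.15 = 297.15 K.
The reversible coefficient of performance is COP_R = T_C/(T_H − T_C) = 263.00/34.15 = 7.7013.
W = Q_C/COP_R = 6470/7.7013 = 840.1 W.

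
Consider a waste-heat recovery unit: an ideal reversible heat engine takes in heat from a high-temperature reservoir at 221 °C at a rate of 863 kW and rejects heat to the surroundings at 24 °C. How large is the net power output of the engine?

Ẇ ≈ 344 kW

T_H = 221 °C → 221 + 273.15 = 494.15 K.
T_C = 24 °C → 24 + 273.15 = 297.15 K.
Carnot efficiency: η = 1 − T_C/T_H = 1 − 297.15/494.15 = 0.3987.
W = η·Q_H = 0.3987 × 863 = 344 kW.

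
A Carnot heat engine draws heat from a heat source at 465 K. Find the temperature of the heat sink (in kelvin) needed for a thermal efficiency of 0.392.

T_C ≈ 282.7 K

From η = 1 − T_C/T_H, T_C = T_H·(1 − η) = 465.00 × (1 − 0.392) = 282.7 K.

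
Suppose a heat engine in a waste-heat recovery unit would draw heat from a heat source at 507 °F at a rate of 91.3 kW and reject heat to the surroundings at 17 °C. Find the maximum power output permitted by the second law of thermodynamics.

T_H = 507 °F → (507 − 32) × 5/9 = 263.89 °C = 537.04 K.
T_C = 17 °C → 17 + 273.15 = 290.15 K.
By the Carnot theorem, η_max = 1 − T_C/T_H = 1 − 290.15/537.04 = 0.4597.
W_max = η_max · Q_H = 0.4597 × 91.3 = 42.0 kW.

Ẇ_max ≈ 42.0 kW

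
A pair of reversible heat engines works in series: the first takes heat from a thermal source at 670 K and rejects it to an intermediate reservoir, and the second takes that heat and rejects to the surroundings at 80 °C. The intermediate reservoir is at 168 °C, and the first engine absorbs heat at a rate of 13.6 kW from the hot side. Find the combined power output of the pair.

T_C = 80 °C → 80 + 273.15 = 353.15 K.
Two reversible stages in series are equivalent to a single Carnot engine between T_H and T_C, so η_total = 1 − T_C/T_H = 1 − 353.15/670.00 = 0.4729.
W_total = η_total · Q_H = 0.4729 × 13.6 = 6.43 kW.

Ẇ_total ≈ 6.43 kW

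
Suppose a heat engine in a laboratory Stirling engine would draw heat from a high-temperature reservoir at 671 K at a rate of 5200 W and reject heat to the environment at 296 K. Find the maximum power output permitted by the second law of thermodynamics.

The second-law ceiling is the Carnot efficiency, η_max = 1 − T_C/T_H = 1 − 296.00/671.00 = 0.5589.
W_max = η_max · Q_H = 0.5589 × 5200 = 2910 W.

Ẇ_max ≈ 2910 W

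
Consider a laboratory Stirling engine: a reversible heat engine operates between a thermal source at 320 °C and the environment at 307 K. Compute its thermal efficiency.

η ≈ 0.482

T_H = 320 °C → 320 + 273.15 = 593.15 K.
For a reversible engine, η = 1 − T_C/T_H = 1 − 307.00/593.15 = 0.482.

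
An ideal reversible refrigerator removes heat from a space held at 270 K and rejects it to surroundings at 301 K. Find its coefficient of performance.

COP_R ≈ 8.710

Carnot COP: COP_R = T_C/(T_H − T_C) = 270.00/(301.00 − 270.00) = 8.710.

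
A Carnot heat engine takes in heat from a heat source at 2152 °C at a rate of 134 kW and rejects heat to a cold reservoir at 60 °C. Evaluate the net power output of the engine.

T_H = 2152 °C → 2152 + 273.15 = 2425.15 K.
T_C = 60 °C → 60 + 273.15 = 333.15 K.
The Carnot efficiency is η = 1 − T_C/T_H = 1 − 333.15/2425.15 = 0.8626.
W = η·Q_H = 0.8626 × 134 = 116 kW.

Ẇ ≈ 116 kW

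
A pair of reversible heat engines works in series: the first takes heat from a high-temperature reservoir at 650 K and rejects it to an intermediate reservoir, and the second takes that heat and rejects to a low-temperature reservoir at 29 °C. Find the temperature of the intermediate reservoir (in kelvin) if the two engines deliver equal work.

T_m ≈ 476.1 K

T_C = 29 °C → 29 + 273.15 = 302.15 K.
For reversible stages Q_m = Q_H·(T_m/T_H). Setting W₁ = Q_H(1 − T_m/T_H) equal to W₂ = Q_m(1 − T_C/T_m) = Q_H·(T_m − T_C)/T_H gives T_H − T_m = T_m − T_C, so T_m = (T_H + T_C)/2 = (650.00 + 302.15)/2 = 476.1 K.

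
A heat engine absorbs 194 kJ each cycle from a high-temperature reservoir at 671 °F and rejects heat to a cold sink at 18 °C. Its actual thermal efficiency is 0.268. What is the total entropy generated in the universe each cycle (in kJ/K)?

ΔS_univ ≈ 0.1789 kJ/K

T_H = 671 °F → (671 − 32) × 5/9 = 355.00 °C = 628.15 K.
T_C = 18 °C → 18 + 273.15 = 291.15 K.
W = η·Q_H = 0.268 × 194 = 51.99 kJ, so Q_C = Q_H − W = 142.0 kJ.
Entropy balance on the reservoirs: −Q_H/T_H = -0.3088 kJ/K, +Q_C/T_C = 0.4877 kJ/K.
ΔS_univ = −Q_H/T_H + Q_C/T_C = 0.1789 kJ/K (> 0, since η = 0.268 < η_Carnot = 0.536).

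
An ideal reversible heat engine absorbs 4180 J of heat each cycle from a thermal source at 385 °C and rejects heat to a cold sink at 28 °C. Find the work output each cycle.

W ≈ 2267 J

T_H = 385 °C → 385 + 273.15 = 658.15 K.
T_C = 28 °C → 28 + 273.15 = 301.15 K.
The Carnot efficiency is η = 1 − T_C/T_H = 1 − 301.15/658.15 = 0.5424.
W = η·Q_H = 0.5424 × 4180 = 2267 J.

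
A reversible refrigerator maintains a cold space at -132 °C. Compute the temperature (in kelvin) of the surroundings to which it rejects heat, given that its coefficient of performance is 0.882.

T_C = -132 °C → -132 + 273.15 = 141.15 K.
COP_R = T_C/(T_H − T_C) ⇒ T_H = T_C·(1 + 1/COP_R) = 141.15 × (1 + 1/0.882) = 301 K.

T_H ≈ 301 K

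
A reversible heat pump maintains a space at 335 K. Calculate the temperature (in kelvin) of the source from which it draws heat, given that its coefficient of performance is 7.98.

COP_HP = T_H/(T_H − T_C) ⇒ T_C = T_H·(COP_HP − 1)/COP_HP = 335.00 × (7.98 − 1)/7.98 = 293.0 K.

T_C ≈ 293.0 K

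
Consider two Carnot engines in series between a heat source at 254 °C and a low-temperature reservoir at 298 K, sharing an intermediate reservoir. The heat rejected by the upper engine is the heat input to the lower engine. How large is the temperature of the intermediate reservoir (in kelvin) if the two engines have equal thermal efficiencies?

T_m ≈ 396 K

T_H = 254 °C → 254 + 273.15 = 527.15 K.
Equal efficiencies require 1 − T_m/T_H = 1 − T_C/T_m, i.e. T_m/T_H = T_C/T_m, so T_m = √(T_H·T_C) = √(527.15 × 298.00) = 396 K.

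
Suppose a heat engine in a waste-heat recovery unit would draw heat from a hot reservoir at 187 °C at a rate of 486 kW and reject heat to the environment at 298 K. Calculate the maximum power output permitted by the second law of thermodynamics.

T_H = 187 °C → 187 + 273.15 = 460.15 K.
No engine can exceed the Carnot limit: η_max = 1 − T_C/T_H = 1 − 298.00/460.15 = 0.3524.
W_max = η_max · Q_H = 0.3524 × 486 = 171 kW.

Ẇ_max ≈ 171 kW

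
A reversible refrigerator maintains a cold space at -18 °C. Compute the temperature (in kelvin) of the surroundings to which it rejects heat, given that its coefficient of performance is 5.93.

T_C = -18 °C → -18 + 273.15 = 255.15 K.
COP_R = T_C/(T_H − T_C) ⇒ T_H = T_C·(1 + 1/COP_R) = 255.15 × (1 + 1/5.93) = 298.2 K.

T_H ≈ 298.2 K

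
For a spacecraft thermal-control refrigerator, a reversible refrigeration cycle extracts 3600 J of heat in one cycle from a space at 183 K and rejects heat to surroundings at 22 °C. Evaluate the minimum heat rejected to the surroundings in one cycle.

T_H = 22 °C → 22 + 273.15 = 295.15 K.
For a reversible cycle Q_H/Q_C = T_H/T_C, so Q_H = Q_C·T_H/T_C = 3600 × 295.15/183.00 = 5810 J.

Q_H ≈ 5810 J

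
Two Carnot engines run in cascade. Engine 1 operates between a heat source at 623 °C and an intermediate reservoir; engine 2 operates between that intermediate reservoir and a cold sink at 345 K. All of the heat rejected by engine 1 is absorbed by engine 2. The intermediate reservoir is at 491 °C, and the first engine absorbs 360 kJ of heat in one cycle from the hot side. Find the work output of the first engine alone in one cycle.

T_H = 623 °C → 623 + 273.15 = 896.15 K.
T_m = 491 °C → 491 + 273.15 = 764.15 K.
First-stage efficiency η₁ = 1 − T_m/T_H = 1 − 764.15/896.15 = 0.1473.
W₁ = η₁·Q_H = 0.1473 × 360 = 53.0 kJ.

W₁ ≈ 53.0 kJ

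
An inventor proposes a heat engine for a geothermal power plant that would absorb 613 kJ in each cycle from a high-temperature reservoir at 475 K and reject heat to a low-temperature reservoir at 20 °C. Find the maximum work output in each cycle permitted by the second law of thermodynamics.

T_C = 20 °C → 20 + 273.15 = 293.15 K.
By the Carnot theorem, η_max = 1 − T_C/T_H = 1 − 293.15/475.00 = 0.3828.
W_max = η_max · Q_H = 0.3828 × 613 = 234.7 kJ.

W_max ≈ 234.7 kJ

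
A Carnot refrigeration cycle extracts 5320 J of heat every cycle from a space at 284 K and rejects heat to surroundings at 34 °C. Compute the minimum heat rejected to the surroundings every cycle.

Q_H ≈ 5750 J

T_H = 34 °C → 34 + 273.15 = 307.15 K.
For a reversible cycle Q_H/Q_C = T_H/T_C, so Q_H = Q_C·T_H/T_C = 5320 × 307.15/284.00 = 5750 J.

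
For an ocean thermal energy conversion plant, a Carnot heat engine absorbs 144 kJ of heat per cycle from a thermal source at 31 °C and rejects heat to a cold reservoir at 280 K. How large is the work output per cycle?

W ≈ 11.43 kJ

T_H = 31 °C → 31 + 273.15 = 304.15 K.
For a reversible engine, η = 1 − T_C/T_H = 1 − 280.00/304.15 = 0.0794.
W = η·Q_H = 0.0794 × 144 = 11.43 kJ.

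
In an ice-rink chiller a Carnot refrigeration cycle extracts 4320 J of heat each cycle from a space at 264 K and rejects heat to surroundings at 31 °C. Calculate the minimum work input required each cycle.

W_in ≈ 657.0 J

T_H = 31 °C → 31 + 273.15 = 304.15 K.
COP_R = T_C/(T_H − T_C) = 264.00/40.15 = 6.5753.
W = Q_C/COP_R = 4320/6.5753 = 657.0 J.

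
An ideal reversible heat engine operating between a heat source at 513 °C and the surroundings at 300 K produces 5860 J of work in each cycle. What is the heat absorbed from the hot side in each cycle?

T_H = 513 °C → 513 + 273.15 = 786.15 K.
Since the cycle is reversible, η = 1 − T_C/T_H = 1 − 300.00/786.15 = 0.6184.
Q_H = W/η = 5860/0.6184 = 9480 J.

Q_H ≈ 9480 J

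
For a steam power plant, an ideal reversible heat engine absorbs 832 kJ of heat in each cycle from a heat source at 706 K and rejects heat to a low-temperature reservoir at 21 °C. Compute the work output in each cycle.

W ≈ 485 kJ

T_C = 21 °C → 21 + 273.15 = 294.15 K.
For a reversible engine, η = 1 − T_C/T_H = 1 − 294.15/706.00 = 0.5834.
W = η·Q_H = 0.5834 × 832 = 485 kJ.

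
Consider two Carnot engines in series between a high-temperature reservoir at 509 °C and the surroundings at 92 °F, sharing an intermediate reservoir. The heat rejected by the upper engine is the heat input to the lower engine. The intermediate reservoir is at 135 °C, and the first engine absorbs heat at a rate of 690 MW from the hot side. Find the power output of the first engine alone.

Ẇ₁ ≈ 329.9 MW

T_H = 509 °C → 509 + 273.15 = 782.15 K.
T_C = 92 °F → (92 − 32) × 5/9 = 33.33 °C = 306.48 K.
T_m = 135 °C → 135 + 273.15 = 408.15 K.
First-stage efficiency η₁ = 1 − T_m/T_H = 1 − 408.15/782.15 = 0.4782.
W₁ = η₁·Q_H = 0.4782 × 690 = 329.9 MW.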